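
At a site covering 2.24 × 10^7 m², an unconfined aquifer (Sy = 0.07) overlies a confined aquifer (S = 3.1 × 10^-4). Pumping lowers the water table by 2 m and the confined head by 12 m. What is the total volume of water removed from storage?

Unconfined: ΔV_u = Sy × A × Δh_u = 0.07 × 2.24 × 10^7 × 2 = 3.136 × 10^6 m³
Confined: ΔV_c = S × A × Δh_c = 3.1 × 10^-4 × 2.24 × 10^7 × 12 = 83330 m³
Total ΔV = 3.136 × 10^6 + 83330 = 3.219 × 10^6 m³

ΔV ≈ 3.22 × 10^6 m³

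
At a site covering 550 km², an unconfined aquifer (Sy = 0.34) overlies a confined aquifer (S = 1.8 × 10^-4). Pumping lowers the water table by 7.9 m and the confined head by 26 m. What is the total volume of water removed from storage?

ΔV ≈ 1.48 × 10^9 m³

A = 550 km² = 5.5 × 10^8 m²
Unconfined: ΔV_u = Sy × A × Δh_u = 0.34 × 5.5 × 10^8 × 7.9 = 1.477 × 10^9 m³
Confined: ΔV_c = S × A × Δh_c = 1.8 × 10^-4 × 5.5 × 10^8 × 26 = 2.574 × 10^6 m³
Total ΔV = 1.477 × 10^9 + 2.574 × 10^6 = 1.48 × 10^9 m³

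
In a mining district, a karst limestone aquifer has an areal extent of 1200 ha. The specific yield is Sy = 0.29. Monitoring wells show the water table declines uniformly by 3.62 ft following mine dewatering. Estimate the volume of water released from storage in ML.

ΔV ≈ 3840 ML

A = 1200 ha = 1.2 × 10^7 m²
Δh = 3.62 ft = 1.103 m
ΔV = Sy × A × Δh = 0.29 × 1.2 × 10^7 m² × 1.103 m = 3.84 × 10^6 m³
ΔV = 3.84 × 10^6 m³ = 3840 ML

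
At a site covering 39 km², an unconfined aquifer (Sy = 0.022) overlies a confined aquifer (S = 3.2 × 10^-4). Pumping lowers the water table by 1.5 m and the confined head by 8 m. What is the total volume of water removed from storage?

ΔV ≈ 1.39 × 10^6 m³

A = 39 km² = 3.9 × 10^7 m²
Unconfined: ΔV_u = Sy × A × Δh_u = 0.022 × 3.9 × 10^7 × 1.5 = 1.287 × 10^6 m³
Confined: ΔV_c = S × A × Δh_c = 3.2 × 10^-4 × 3.9 × 10^7 × 8 = 99840 m³
Total ΔV = 1.287 × 10^6 + 99840 = 1.387 × 10^6 m³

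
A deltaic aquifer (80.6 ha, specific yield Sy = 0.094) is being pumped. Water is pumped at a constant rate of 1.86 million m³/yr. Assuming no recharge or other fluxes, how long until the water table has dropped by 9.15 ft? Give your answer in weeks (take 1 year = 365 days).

t ≈ 5.92 weeks

A = 80.6 ha = 8.06 × 10^5 m²
Δh = 9.15 ft = 2.789 m
ΔV = Sy × A × Δh = 0.094 × 8.06 × 10^5 × 2.789 = 2.113 × 10^5 m³
Q = 1.86 million m³/yr = 5096 m³/d
t = ΔV / Q = 2.113 × 10^5 m³ / 5096 m³/d = 41.46 d
t = 41.46 d ≈ 5.924 weeks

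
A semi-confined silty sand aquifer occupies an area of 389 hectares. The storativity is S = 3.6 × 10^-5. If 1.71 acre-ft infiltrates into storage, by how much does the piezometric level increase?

A = 389 hectares = 3.89 × 10^6 m²
ΔV = 1.71 acre-ft = 2109 m³
Δh = ΔV / (S × A) = 2109 m³ / (3.6 × 10^-5 × 3.89 × 10^6 m²) = 15.06 m

Δh ≈ 15.1 m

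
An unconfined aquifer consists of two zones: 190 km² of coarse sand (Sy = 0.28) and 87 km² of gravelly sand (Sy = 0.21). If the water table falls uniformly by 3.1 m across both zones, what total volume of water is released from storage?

A₁ = 190 km² = 1.9 × 10^8 m²; A₂ = 87 km² = 8.7 × 10^7 m²
ΔV₁ = 0.28 × 1.9 × 10^8 × 3.1 = 1.649 × 10^8 m³
ΔV₂ = 0.21 × 8.7 × 10^7 × 3.1 = 5.664 × 10^7 m³
ΔV = ΔV₁ + ΔV₂ = 2.216 × 10^8 m³

ΔV ≈ 2.22 × 10^8 m³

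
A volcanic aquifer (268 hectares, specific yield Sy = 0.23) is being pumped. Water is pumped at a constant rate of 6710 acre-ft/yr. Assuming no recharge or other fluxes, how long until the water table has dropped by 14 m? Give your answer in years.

A = 268 hectares = 2.68 × 10^6 m²
ΔV = Sy × A × Δh = 0.23 × 2.68 × 10^6 × 14 = 8.63 × 10^6 m³
Q = 6710 acre-ft/yr = 22680 m³/d
t = ΔV / Q = 8.63 × 10^6 m³ / 22680 m³/d = 380.6 d
t = 380.6 d ≈ 1.043 years

t ≈ 1.04 years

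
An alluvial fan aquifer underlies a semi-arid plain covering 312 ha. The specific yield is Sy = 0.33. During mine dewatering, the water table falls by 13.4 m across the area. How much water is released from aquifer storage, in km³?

A = 312 ha = 3.12 × 10^6 m²
ΔV = Sy × A × Δh = 0.33 × 3.12 × 10^6 m² × 13.4 m = 1.38 × 10^7 m³
ΔV = 1.38 × 10^7 m³ = 0.0138 km³

ΔV ≈ 0.0138 km³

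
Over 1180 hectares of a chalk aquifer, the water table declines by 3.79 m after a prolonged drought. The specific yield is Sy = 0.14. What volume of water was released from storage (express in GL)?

A = 1180 hectares = 1.18 × 10^7 m²
ΔV = Sy × A × Δh = 0.14 × 1.18 × 10^7 m² × 3.79 m = 6.261 × 10^6 m³
ΔV = 6.261 × 10^6 m³ = 6.261 GL

ΔV ≈ 6.26 GL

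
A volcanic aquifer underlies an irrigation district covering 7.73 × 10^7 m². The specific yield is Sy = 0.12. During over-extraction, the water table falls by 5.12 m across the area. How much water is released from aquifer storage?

ΔV = Sy × A × Δh = 0.12 × 7.73 × 10^7 m² × 5.12 m = 4.749 × 10^7 m³

ΔV ≈ 4.75 × 10^7 m³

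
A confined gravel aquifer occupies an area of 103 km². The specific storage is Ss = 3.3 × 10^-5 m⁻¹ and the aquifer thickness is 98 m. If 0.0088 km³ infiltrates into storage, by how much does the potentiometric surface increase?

Δh ≈ 26.4 m

S = Ss × b = 3.3 × 10^-5 m⁻¹ × 98 m = 3.234 × 10^-3
A = 103 km² = 1.03 × 10^8 m²
ΔV = 0.0088 km³ = 8.8 × 10^6 m³
Δh = ΔV / (S × A) = 8.8 × 10^6 m³ / (0.003234 × 1.03 × 10^8 m²) = 26.42 m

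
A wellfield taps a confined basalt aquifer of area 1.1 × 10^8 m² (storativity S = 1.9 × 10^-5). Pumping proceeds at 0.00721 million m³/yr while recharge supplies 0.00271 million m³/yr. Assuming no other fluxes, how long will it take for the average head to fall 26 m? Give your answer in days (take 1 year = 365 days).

t ≈ 4410 days

ΔV = S × A × Δh = 1.9 × 10^-5 × 1.1 × 10^8 × 26 = 54340 m³
Net withdrawal = 0.00721 − 0.00271 = 0.0045 million m³/yr = 12.33 m³/d
t = ΔV / Q = 54340 m³ / 12.33 m³/d = 4408 d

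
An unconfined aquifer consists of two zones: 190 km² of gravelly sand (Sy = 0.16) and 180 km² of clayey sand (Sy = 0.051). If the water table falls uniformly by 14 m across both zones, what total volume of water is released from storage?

ΔV ≈ 5.54 × 10^8 m³

A₁ = 190 km² = 1.9 × 10^8 m²; A₂ = 180 km² = 1.8 × 10^8 m²
ΔV₁ = 0.16 × 1.9 × 10^8 × 14 = 4.256 × 10^8 m³
ΔV₂ = 0.051 × 1.8 × 10^8 × 14 = 1.285 × 10^8 m³
ΔV = ΔV₁ + ΔV₂ = 5.541 × 10^8 m³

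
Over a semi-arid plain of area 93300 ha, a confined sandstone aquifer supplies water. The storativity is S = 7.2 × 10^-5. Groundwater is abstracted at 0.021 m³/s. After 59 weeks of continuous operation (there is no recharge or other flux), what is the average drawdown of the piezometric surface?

A = 93300 ha = 9.33 × 10^8 m²
Q = 0.021 m³/s = 1814 m³/d
t = 59 weeks = 413 d
ΔV = Q × t = 1814 m³/d × 413 d = 7.493 × 10^5 m³
Δh = ΔV / (S × A) = 7.493 × 10^5 / (7.2 × 10^-5 × 9.33 × 10^8) = 11.15 m

Δh ≈ 11.2 m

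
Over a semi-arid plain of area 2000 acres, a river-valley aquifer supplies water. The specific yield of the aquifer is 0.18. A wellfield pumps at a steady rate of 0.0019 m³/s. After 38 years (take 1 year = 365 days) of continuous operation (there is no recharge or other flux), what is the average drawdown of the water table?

A = 2000 acres = 8.094 × 10^6 m²
Q = 0.0019 m³/s = 164.2 m³/d
t = 38 years = 13870 d
ΔV = Q × t = 164.2 m³/d × 13870 d = 2.277 × 10^6 m³
Δh = ΔV / (Sy × A) = 2.277 × 10^6 / (0.18 × 8.094 × 10^6) = 1.563 m

Δh ≈ 1.56 m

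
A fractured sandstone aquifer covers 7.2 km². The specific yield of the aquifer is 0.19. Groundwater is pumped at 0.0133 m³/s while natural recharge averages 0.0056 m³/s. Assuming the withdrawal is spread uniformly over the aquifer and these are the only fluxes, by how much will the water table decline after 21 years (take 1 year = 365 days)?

A = 7.2 km² = 7.2 × 10^6 m²
Net abstraction = 0.0133 − 0.0056 = 0.0077 m³/s
Q_net = 0.0077 m³/s = 665.3 m³/d
t = 21 years = 7665 d
ΔV = Q × t = 665.3 m³/d × 7665 d = 5.099 × 10^6 m³
Δh = ΔV / (Sy × A) = 5.099 × 10^6 / (0.19 × 7.2 × 10^6) = 3.728 m

Δh ≈ 3.73 m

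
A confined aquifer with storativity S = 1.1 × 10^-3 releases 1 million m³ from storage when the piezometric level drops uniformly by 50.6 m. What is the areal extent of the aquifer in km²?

A ≈ 18 km²

ΔV = 1 million m³ = 1 × 10^6 m³
A = ΔV / (S × Δh) = 1 × 10^6 / (0.0011 × 50.6) = 1.797 × 10^7 m²
A = 1.797 × 10^7 m² = 17.97 km²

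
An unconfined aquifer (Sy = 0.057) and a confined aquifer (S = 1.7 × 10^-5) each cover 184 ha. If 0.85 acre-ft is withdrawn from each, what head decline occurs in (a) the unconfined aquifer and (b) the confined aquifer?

Δh_u ≈ 0.01 m; Δh_c ≈ 33.5 m

A = 184 ha = 1.84 × 10^6 m²
ΔV = 0.85 acre-ft = 1048 m³
Unconfined: Δh_u = ΔV/(Sy·A) = 1048/(0.057 × 1.84 × 10^6) = 0.009997 m
Confined: Δh_c = ΔV/(S·A) = 1048/(1.7 × 10^-5 × 1.84 × 10^6) = 33.52 m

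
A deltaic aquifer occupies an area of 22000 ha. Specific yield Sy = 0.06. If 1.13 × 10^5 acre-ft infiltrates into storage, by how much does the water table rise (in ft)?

A = 22000 ha = 2.2 × 10^8 m²
ΔV = 1.13 × 10^5 acre-ft = 1.394 × 10^8 m³
Δh = ΔV / (Sy × A) = 1.394 × 10^8 m³ / (0.06 × 2.2 × 10^8 m²) = 10.56 m
Δh = 10.56 m = 34.64 ft

Δh ≈ 34.6 ft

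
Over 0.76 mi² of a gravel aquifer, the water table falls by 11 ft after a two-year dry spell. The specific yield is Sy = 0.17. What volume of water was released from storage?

ΔV ≈ 1.12 × 10^6 m³

A = 0.76 mi² = 1.968 × 10^6 m²
Δh = 11 ft = 3.353 m
ΔV = Sy × A × Δh = 0.17 × 1.968 × 10^6 m² × 3.353 m = 1.122 × 10^6 m³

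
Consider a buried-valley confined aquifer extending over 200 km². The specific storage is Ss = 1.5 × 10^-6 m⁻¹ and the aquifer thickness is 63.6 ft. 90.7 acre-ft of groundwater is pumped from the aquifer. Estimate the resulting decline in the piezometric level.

Δh ≈ 19.2 m

b = 63.6 ft = 19.39 m
S = Ss × b = 1.5 × 10^-6 m⁻¹ × 19.39 m = 2.908 × 10^-5
A = 200 km² = 2 × 10^8 m²
ΔV = 90.7 acre-ft = 1.119 × 10^5 m³
Δh = ΔV / (S × A) = 1.119 × 10^5 m³ / (2.908 × 10^-5 × 2 × 10^8 m²) = 19.24 m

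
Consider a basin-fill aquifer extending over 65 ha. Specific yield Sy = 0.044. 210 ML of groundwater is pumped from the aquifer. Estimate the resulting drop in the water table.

Δh ≈ 7.34 m

A = 65 ha = 6.5 × 10^5 m²
ΔV = 210 ML = 2.1 × 10^5 m³
Δh = ΔV / (Sy × A) = 2.1 × 10^5 m³ / (0.044 × 6.5 × 10^5 m²) = 7.343 m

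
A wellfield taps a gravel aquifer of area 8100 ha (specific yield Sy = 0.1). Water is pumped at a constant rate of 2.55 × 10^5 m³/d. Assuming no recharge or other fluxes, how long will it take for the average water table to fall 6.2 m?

t ≈ 197 days

A = 8100 ha = 8.1 × 10^7 m²
ΔV = Sy × A × Δh = 0.1 × 8.1 × 10^7 × 6.2 = 5.022 × 10^7 m³
t = ΔV / Q = 5.022 × 10^7 m³ / 2.55 × 10^5 m³/d = 196.9 d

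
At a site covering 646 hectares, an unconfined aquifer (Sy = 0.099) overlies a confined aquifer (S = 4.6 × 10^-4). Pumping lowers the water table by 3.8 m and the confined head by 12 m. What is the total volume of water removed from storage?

A = 646 hectares = 6.46 × 10^6 m²
Unconfined: ΔV_u = Sy × A × Δh_u = 0.099 × 6.46 × 10^6 × 3.8 = 2.43 × 10^6 m³
Confined: ΔV_c = S × A × Δh_c = 4.6 × 10^-4 × 6.46 × 10^6 × 12 = 35660 m³
Total ΔV = 2.43 × 10^6 + 35660 = 2.466 × 10^6 m³

ΔV ≈ 2.47 × 10^6 m³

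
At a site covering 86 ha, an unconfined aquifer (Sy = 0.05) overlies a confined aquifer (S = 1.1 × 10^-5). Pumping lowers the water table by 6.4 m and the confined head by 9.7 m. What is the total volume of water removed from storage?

ΔV ≈ 2.75 × 10^5 m³

A = 86 ha = 8.6 × 10^5 m²
Unconfined: ΔV_u = Sy × A × Δh_u = 0.05 × 8.6 × 10^5 × 6.4 = 2.752 × 10^5 m³
Confined: ΔV_c = S × A × Δh_c = 1.1 × 10^-5 × 8.6 × 10^5 × 9.7 = 91.76 m³
Total ΔV = 2.752 × 10^5 + 91.76 = 2.753 × 10^5 m³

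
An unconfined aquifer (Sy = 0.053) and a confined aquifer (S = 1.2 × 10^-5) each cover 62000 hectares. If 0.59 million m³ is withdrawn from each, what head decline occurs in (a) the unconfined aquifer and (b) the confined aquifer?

A = 62000 hectares = 6.2 × 10^8 m²
ΔV = 0.59 million m³ = 5.9 × 10^5 m³
Unconfined: Δh_u = ΔV/(Sy·A) = 5.9 × 10^5/(0.053 × 6.2 × 10^8) = 0.01795 m
Confined: Δh_c = ΔV/(S·A) = 5.9 × 10^5/(1.2 × 10^-5 × 6.2 × 10^8) = 79.3 m

Δh_u ≈ 0.018 m; Δh_c ≈ 79.3 m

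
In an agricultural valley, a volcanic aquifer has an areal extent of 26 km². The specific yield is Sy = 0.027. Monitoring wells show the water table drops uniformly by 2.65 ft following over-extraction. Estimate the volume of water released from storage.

ΔV ≈ 5.67 × 10^5 m³

A = 26 km² = 2.6 × 10^7 m²
Δh = 2.65 ft = 0.8077 m
ΔV = Sy × A × Δh = 0.027 × 2.6 × 10^7 m² × 0.8077 m = 5.67 × 10^5 m³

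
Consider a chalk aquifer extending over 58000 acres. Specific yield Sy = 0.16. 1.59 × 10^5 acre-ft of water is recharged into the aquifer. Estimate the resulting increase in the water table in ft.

A = 58000 acres = 2.347 × 10^8 m²
ΔV = 1.59 × 10^5 acre-ft = 1.961 × 10^8 m³
Δh = ΔV / (Sy × A) = 1.961 × 10^8 m³ / (0.16 × 2.347 × 10^8 m²) = 5.222 m
Δh = 5.222 m = 17.13 ft

Δh ≈ 17.1 ft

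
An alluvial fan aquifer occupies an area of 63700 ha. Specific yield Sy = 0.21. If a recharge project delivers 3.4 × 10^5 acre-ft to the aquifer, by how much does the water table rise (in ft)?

Δh ≈ 10.3 ft

A = 63700 ha = 6.37 × 10^8 m²
ΔV = 3.4 × 10^5 acre-ft = 4.194 × 10^8 m³
Δh = ΔV / (Sy × A) = 4.194 × 10^8 m³ / (0.21 × 6.37 × 10^8 m²) = 3.135 m
Δh = 3.135 m = 10.29 ft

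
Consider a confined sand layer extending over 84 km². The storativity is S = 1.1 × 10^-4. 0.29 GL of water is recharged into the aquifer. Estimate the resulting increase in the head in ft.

Δh ≈ 103 ft

A = 84 km² = 8.4 × 10^7 m²
ΔV = 0.29 GL = 2.9 × 10^5 m³
Δh = ΔV / (S × A) = 2.9 × 10^5 m³ / (1.1 × 10^-4 × 8.4 × 10^7 m²) = 31.39 m
Δh = 31.39 m = 103 ft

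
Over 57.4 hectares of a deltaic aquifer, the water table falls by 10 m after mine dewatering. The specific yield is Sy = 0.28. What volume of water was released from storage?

ΔV ≈ 1.61 × 10^6 m³

A = 57.4 hectares = 5.74 × 10^5 m²
ΔV = Sy × A × Δh = 0.28 × 5.74 × 10^5 m² × 10 m = 1.607 × 10^6 m³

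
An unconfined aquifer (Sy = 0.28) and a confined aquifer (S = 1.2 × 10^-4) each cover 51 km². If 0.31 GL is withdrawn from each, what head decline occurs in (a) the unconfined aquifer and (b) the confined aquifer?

Δh_u ≈ 0.0217 m; Δh_c ≈ 50.7 m

A = 51 km² = 5.1 × 10^7 m²
ΔV = 0.31 GL = 3.1 × 10^5 m³
Unconfined: Δh_u = ΔV/(Sy·A) = 3.1 × 10^5/(0.28 × 5.1 × 10^7) = 0.02171 m
Confined: Δh_c = ΔV/(S·A) = 3.1 × 10^5/(1.2 × 10^-4 × 5.1 × 10^7) = 50.65 m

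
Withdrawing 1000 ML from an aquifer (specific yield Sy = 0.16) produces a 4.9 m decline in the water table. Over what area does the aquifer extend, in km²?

ΔV = 1000 ML = 1 × 10^6 m³
A = ΔV / (Sy × Δh) = 1 × 10^6 / (0.16 × 4.9) = 1.276 × 10^6 m²
A = 1.276 × 10^6 m² = 1.276 km²

A ≈ 1.28 km²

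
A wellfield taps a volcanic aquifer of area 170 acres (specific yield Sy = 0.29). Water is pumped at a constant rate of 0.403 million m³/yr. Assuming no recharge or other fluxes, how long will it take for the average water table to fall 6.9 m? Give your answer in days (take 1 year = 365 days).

A = 170 acres = 6.88 × 10^5 m²
ΔV = Sy × A × Δh = 0.29 × 6.88 × 10^5 × 6.9 = 1.377 × 10^6 m³
Q = 0.403 million m³/yr = 1104 m³/d
t = ΔV / Q = 1.377 × 10^6 m³ / 1104 m³/d = 1247 d

t ≈ 1250 days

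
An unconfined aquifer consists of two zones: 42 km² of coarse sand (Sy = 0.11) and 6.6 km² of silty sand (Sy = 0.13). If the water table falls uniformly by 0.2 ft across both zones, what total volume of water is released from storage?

ΔV ≈ 3.34 × 10^5 m³

A₁ = 42 km² = 4.2 × 10^7 m²; A₂ = 6.6 km² = 6.6 × 10^6 m²
Δh = 0.2 ft = 0.06096 m
ΔV₁ = 0.11 × 4.2 × 10^7 × 0.06096 = 2.816 × 10^5 m³
ΔV₂ = 0.13 × 6.6 × 10^6 × 0.06096 = 52300 m³
ΔV = ΔV₁ + ΔV₂ = 3.339 × 10^5 m³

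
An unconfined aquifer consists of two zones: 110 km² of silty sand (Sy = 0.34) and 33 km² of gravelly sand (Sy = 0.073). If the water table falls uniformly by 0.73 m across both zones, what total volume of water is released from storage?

A₁ = 110 km² = 1.1 × 10^8 m²; A₂ = 33 km² = 3.3 × 10^7 m²
ΔV₁ = 0.34 × 1.1 × 10^8 × 0.73 = 2.73 × 10^7 m³
ΔV₂ = 0.073 × 3.3 × 10^7 × 0.73 = 1.759 × 10^6 m³
ΔV = ΔV₁ + ΔV₂ = 2.906 × 10^7 m³

ΔV ≈ 2.91 × 10^7 m³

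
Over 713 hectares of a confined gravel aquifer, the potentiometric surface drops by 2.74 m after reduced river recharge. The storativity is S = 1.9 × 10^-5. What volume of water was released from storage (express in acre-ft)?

A = 713 hectares = 7.13 × 10^6 m²
ΔV = S × A × Δh = 1.9 × 10^-5 × 7.13 × 10^6 m² × 2.74 m = 371.2 m³
ΔV = 371.2 m³ = 0.3009 acre-ft

ΔV ≈ 0.301 acre-ft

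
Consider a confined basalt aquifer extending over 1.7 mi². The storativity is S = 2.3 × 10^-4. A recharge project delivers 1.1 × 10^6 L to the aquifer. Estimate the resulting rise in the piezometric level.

A = 1.7 mi² = 4.403 × 10^6 m²
ΔV = 1.1 × 10^6 L = 1100 m³
Δh = ΔV / (S × A) = 1100 m³ / (2.3 × 10^-4 × 4.403 × 10^6 m²) = 1.086 m

Δh ≈ 1.09 m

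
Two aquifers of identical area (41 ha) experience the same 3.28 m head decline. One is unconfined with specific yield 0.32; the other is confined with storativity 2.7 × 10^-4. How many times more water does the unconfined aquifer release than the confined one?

ΔV_u / ΔV_c ≈ 1190

A = 41 ha = 4.1 × 10^5 m²
Unconfined: ΔV_u = Sy × A × Δh = 0.32 × 4.1 × 10^5 × 3.28 = 4.303 × 10^5 m³
Confined: ΔV_c = S × A × Δh = 2.7 × 10^-4 × 4.1 × 10^5 × 3.28 = 363.1 m³
Ratio = ΔV_u / ΔV_c = Sy / S = 0.32 / 2.7 × 10^-4 = 1185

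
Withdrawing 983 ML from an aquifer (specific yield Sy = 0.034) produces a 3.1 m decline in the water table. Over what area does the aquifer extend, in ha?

ΔV = 983 ML = 9.83 × 10^5 m³
A = ΔV / (Sy × Δh) = 9.83 × 10^5 / (0.034 × 3.1) = 9.326 × 10^6 m²
A = 9.326 × 10^6 m² = 932.6 ha

A ≈ 933 ha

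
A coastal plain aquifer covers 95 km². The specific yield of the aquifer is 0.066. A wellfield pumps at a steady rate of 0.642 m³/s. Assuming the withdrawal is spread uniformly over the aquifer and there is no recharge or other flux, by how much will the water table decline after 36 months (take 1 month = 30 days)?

Δh ≈ 9.55 m

A = 95 km² = 9.5 × 10^7 m²
Q = 0.642 m³/s = 55470 m³/d
t = 36 months = 1080 d
ΔV = Q × t = 55470 m³/d × 1080 d = 5.991 × 10^7 m³
Δh = ΔV / (Sy × A) = 5.991 × 10^7 / (0.066 × 9.5 × 10^7) = 9.554 m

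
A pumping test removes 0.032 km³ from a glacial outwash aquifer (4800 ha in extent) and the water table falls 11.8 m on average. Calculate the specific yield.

Sy ≈ 0.056

A = 4800 ha = 4.8 × 10^7 m²
ΔV = 0.032 km³ = 3.2 × 10^7 m³
Sy = ΔV / (A × Δh) = 3.2 × 10^7 m³ / (4.8 × 10^7 m² × 11.8 m) = 0.0565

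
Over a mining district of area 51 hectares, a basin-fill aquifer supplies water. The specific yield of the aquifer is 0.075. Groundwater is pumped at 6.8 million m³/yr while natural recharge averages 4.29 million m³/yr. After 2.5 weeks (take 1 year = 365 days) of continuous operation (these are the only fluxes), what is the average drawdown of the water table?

Δh ≈ 3.15 m

A = 51 hectares = 5.1 × 10^5 m²
Net abstraction = 6.8 − 4.29 = 2.51 million m³/yr
Q_net = 2.51 million m³/yr = 6877 m³/d
t = 2.5 weeks = 17.5 d
ΔV = Q × t = 6877 m³/d × 17.5 d = 1.203 × 10^5 m³
Δh = ΔV / (Sy × A) = 1.203 × 10^5 / (0.075 × 5.1 × 10^5) = 3.146 m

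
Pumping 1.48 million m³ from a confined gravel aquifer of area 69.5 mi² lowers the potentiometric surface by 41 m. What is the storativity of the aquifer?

S ≈ 2 × 10^-4

A = 69.5 mi² = 1.8 × 10^8 m²
ΔV = 1.48 million m³ = 1.48 × 10^6 m³
S = ΔV / (A × Δh) = 1.48 × 10^6 m³ / (1.8 × 10^8 m² × 41 m) = 2.005 × 10^-4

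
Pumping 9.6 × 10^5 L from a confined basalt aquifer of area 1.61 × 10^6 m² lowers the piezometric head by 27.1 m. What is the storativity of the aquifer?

S ≈ 2.2 × 10^-5

ΔV = 9.6 × 10^5 L = 960 m³
S = ΔV / (A × Δh) = 960 m³ / (1.61 × 10^6 m² × 27.1 m) = 2.2 × 10^-5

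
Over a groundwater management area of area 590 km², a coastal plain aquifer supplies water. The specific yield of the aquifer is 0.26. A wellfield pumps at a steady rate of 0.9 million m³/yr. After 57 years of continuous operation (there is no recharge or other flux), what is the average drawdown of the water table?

A = 590 km² = 5.9 × 10^8 m²
Q = 0.9 million m³/yr = 2466 m³/d
t = 57 years = 20800 d
ΔV = Q × t = 2466 m³/d × 20800 d = 5.13 × 10^7 m³
Δh = ΔV / (Sy × A) = 5.13 × 10^7 / (0.26 × 5.9 × 10^8) = 0.3344 m

Δh ≈ 0.334 m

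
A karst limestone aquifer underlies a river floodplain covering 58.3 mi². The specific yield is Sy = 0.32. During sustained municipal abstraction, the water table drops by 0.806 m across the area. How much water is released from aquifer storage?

ΔV ≈ 3.89 × 10^7 m³

A = 58.3 mi² = 1.51 × 10^8 m²
ΔV = Sy × A × Δh = 0.32 × 1.51 × 10^8 m² × 0.806 m = 3.894 × 10^7 m³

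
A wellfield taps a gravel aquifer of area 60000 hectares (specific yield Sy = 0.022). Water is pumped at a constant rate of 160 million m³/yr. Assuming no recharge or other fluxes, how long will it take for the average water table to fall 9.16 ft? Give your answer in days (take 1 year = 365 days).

A = 60000 hectares = 6 × 10^8 m²
Δh = 9.16 ft = 2.792 m
ΔV = Sy × A × Δh = 0.022 × 6 × 10^8 × 2.792 = 3.685 × 10^7 m³
Q = 160 million m³/yr = 4.384 × 10^5 m³/d
t = ΔV / Q = 3.685 × 10^7 m³ / 4.384 × 10^5 m³/d = 84.07 d

t ≈ 84.1 days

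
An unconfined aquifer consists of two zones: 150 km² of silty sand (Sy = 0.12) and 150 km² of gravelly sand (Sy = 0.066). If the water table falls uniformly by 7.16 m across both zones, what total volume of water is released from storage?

A₁ = 150 km² = 1.5 × 10^8 m²; A₂ = 150 km² = 1.5 × 10^8 m²
ΔV₁ = 0.12 × 1.5 × 10^8 × 7.16 = 1.289 × 10^8 m³
ΔV₂ = 0.066 × 1.5 × 10^8 × 7.16 = 7.088 × 10^7 m³
ΔV = ΔV₁ + ΔV₂ = 1.998 × 10^8 m³

ΔV ≈ 2 × 10^8 m³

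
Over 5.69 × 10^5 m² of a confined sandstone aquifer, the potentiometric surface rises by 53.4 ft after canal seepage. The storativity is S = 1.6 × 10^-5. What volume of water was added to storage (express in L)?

Δh = 53.4 ft = 16.28 m
ΔV = S × A × Δh = 1.6 × 10^-5 × 5.69 × 10^5 m² × 16.28 m = 148.2 m³
ΔV = 148.2 m³ = 1.482 × 10^5 L

ΔV ≈ 1.48 × 10^5 L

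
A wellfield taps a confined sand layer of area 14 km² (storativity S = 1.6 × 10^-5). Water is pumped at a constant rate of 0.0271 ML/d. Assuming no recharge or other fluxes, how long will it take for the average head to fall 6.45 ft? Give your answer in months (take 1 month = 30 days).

A = 14 km² = 1.4 × 10^7 m²
Δh = 6.45 ft = 1.966 m
ΔV = S × A × Δh = 1.6 × 10^-5 × 1.4 × 10^7 × 1.966 = 440.4 m³
Q = 0.0271 ML/d = 27.1 m³/d
t = ΔV / Q = 440.4 m³ / 27.1 m³/d = 16.25 d
t = 16.25 d ≈ 0.5417 months

t ≈ 0.542 months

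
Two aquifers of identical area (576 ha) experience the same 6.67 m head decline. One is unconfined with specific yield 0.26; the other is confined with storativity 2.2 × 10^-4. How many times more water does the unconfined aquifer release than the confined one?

A = 576 ha = 5.76 × 10^6 m²
Unconfined: ΔV_u = Sy × A × Δh = 0.26 × 5.76 × 10^6 × 6.67 = 9.989 × 10^6 m³
Confined: ΔV_c = S × A × Δh = 2.2 × 10^-4 × 5.76 × 10^6 × 6.67 = 8452 m³
Ratio = ΔV_u / ΔV_c = Sy / S = 0.26 / 2.2 × 10^-4 = 1182

ΔV_u / ΔV_c ≈ 1180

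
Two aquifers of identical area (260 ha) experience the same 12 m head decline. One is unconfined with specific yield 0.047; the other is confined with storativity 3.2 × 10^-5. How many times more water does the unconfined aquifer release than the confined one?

ΔV_u / ΔV_c ≈ 1470

A = 260 ha = 2.6 × 10^6 m²
Unconfined: ΔV_u = Sy × A × Δh = 0.047 × 2.6 × 10^6 × 12 = 1.466 × 10^6 m³
Confined: ΔV_c = S × A × Δh = 3.2 × 10^-5 × 2.6 × 10^6 × 12 = 998.4 m³
Ratio = ΔV_u / ΔV_c = Sy / S = 0.047 / 3.2 × 10^-5 = 1469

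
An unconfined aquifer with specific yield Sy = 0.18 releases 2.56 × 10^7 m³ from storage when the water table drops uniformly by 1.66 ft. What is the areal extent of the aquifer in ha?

Δh = 1.66 ft = 0.506 m
A = ΔV / (Sy × Δh) = 2.56 × 10^7 / (0.18 × 0.506) = 2.811 × 10^8 m²
A = 2.811 × 10^8 m² = 28110 ha

A ≈ 28100 ha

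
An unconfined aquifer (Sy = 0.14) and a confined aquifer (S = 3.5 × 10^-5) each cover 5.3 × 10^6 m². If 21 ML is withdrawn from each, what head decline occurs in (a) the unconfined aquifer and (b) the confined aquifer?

Δh_u ≈ 0.0283 m; Δh_c ≈ 113 m

ΔV = 21 ML = 21000 m³
Unconfined: Δh_u = ΔV/(Sy·A) = 21000/(0.14 × 5.3 × 10^6) = 0.0283 m
Confined: Δh_c = ΔV/(S·A) = 21000/(3.5 × 10^-5 × 5.3 × 10^6) = 113.2 m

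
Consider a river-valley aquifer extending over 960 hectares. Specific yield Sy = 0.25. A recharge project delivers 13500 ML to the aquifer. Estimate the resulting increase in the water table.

A = 960 hectares = 9.6 × 10^6 m²
ΔV = 13500 ML = 1.35 × 10^7 m³
Δh = ΔV / (Sy × A) = 1.35 × 10^7 m³ / (0.25 × 9.6 × 10^6 m²) = 5.625 m

Δh ≈ 5.62 m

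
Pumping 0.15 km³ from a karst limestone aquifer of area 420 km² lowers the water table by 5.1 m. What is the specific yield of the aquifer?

Sy ≈ 0.07

A = 420 km² = 4.2 × 10^8 m²
ΔV = 0.15 km³ = 1.5 × 10^8 m³
Sy = ΔV / (A × Δh) = 1.5 × 10^8 m³ / (4.2 × 10^8 m² × 5.1 m) = 0.07003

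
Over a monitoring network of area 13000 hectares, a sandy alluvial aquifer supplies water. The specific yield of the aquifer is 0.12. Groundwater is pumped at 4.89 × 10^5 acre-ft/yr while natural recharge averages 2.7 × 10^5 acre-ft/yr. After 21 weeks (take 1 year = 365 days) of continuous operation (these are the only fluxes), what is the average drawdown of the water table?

Δh ≈ 6.97 m

A = 13000 hectares = 1.3 × 10^8 m²
Net abstraction = 4.89 × 10^5 − 2.7 × 10^5 = 2.19 × 10^5 acre-ft/yr
Q_net = 2.19 × 10^5 acre-ft/yr = 7.401 × 10^5 m³/d
t = 21 weeks = 147 d
ΔV = Q × t = 7.401 × 10^5 m³/d × 147 d = 1.088 × 10^8 m³
Δh = ΔV / (Sy × A) = 1.088 × 10^8 / (0.12 × 1.3 × 10^8) = 6.974 m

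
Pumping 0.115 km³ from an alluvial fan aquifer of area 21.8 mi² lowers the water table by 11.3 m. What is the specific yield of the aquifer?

A = 21.8 mi² = 5.646 × 10^7 m²
ΔV = 0.115 km³ = 1.15 × 10^8 m³
Sy = ΔV / (A × Δh) = 1.15 × 10^8 m³ / (5.646 × 10^7 m² × 11.3 m) = 0.1802

Sy ≈ 0.18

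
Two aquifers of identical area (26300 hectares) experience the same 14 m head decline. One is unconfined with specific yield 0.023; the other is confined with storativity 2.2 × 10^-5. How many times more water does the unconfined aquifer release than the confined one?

ΔV_u / ΔV_c ≈ 1050

A = 26300 hectares = 2.63 × 10^8 m²
Unconfined: ΔV_u = Sy × A × Δh = 0.023 × 2.63 × 10^8 × 14 = 8.469 × 10^7 m³
Confined: ΔV_c = S × A × Δh = 2.2 × 10^-5 × 2.63 × 10^8 × 14 = 81000 m³
Ratio = ΔV_u / ΔV_c = Sy / S = 0.023 / 2.2 × 10^-5 = 1045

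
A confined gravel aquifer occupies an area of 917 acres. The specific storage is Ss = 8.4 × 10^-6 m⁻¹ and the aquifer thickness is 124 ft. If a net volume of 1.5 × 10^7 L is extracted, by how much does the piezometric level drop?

Δh ≈ 12.7 m

b = 124 ft = 37.8 m
S = Ss × b = 8.4 × 10^-6 m⁻¹ × 37.8 m = 3.175 × 10^-4
A = 917 acres = 3.711 × 10^6 m²
ΔV = 1.5 × 10^7 L = 15000 m³
Δh = ΔV / (S × A) = 15000 m³ / (3.175 × 10^-4 × 3.711 × 10^6 m²) = 12.73 m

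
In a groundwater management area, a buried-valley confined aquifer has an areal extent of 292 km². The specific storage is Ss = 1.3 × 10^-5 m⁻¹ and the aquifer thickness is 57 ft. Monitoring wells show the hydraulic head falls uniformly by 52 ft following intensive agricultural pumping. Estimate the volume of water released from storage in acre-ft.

ΔV ≈ 847 acre-ft

b = 57 ft = 17.37 m
S = Ss × b = 1.3 × 10^-5 m⁻¹ × 17.37 m = 2.259 × 10^-4
A = 292 km² = 2.92 × 10^8 m²
Δh = 52 ft = 15.85 m
ΔV = S × A × Δh = 2.259 × 10^-4 × 2.92 × 10^8 m² × 15.85 m = 1.045 × 10^6 m³
ΔV = 1.045 × 10^6 m³ = 847.4 acre-ft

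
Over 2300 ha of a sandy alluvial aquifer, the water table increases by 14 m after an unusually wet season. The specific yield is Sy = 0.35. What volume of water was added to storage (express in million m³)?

ΔV ≈ 113 million m³

A = 2300 ha = 2.3 × 10^7 m²
ΔV = Sy × A × Δh = 0.35 × 2.3 × 10^7 m² × 14 m = 1.127 × 10^8 m³
ΔV = 1.127 × 10^8 m³ = 112.7 million m³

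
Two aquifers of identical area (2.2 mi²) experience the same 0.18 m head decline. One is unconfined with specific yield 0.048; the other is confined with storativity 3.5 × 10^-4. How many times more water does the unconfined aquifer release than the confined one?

A = 2.2 mi² = 5.698 × 10^6 m²
Unconfined: ΔV_u = Sy × A × Δh = 0.048 × 5.698 × 10^6 × 0.18 = 49230 m³
Confined: ΔV_c = S × A × Δh = 3.5 × 10^-4 × 5.698 × 10^6 × 0.18 = 359 m³
Ratio = ΔV_u / ΔV_c = Sy / S = 0.048 / 3.5 × 10^-4 = 137.1

ΔV_u / ΔV_c ≈ 137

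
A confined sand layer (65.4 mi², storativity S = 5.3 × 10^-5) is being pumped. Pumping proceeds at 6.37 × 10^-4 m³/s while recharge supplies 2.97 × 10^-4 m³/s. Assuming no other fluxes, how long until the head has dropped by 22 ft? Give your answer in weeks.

A = 65.4 mi² = 1.694 × 10^8 m²
Δh = 22 ft = 6.706 m
ΔV = S × A × Δh = 5.3 × 10^-5 × 1.694 × 10^8 × 6.706 = 60200 m³
Net withdrawal = 6.37 × 10^-4 − 2.97 × 10^-4 = 3.4 × 10^-4 m³/s = 29.38 m³/d
t = ΔV / Q = 60200 m³ / 29.38 m³/d = 2049 d
t = 2049 d ≈ 292.8 weeks

t ≈ 293 weeks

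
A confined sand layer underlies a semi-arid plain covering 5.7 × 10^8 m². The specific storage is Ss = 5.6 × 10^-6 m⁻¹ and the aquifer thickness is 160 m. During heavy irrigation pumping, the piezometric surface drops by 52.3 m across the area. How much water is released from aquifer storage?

S = Ss × b = 5.6 × 10^-6 m⁻¹ × 160 m = 8.96 × 10^-4
ΔV = S × A × Δh = 8.96 × 10^-4 × 5.7 × 10^8 m² × 52.3 m = 2.671 × 10^7 m³

ΔV ≈ 2.67 × 10^7 m³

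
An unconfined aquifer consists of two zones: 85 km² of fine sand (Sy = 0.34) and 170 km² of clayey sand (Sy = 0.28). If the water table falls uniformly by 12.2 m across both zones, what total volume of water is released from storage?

A₁ = 85 km² = 8.5 × 10^7 m²; A₂ = 170 km² = 1.7 × 10^8 m²
ΔV₁ = 0.34 × 8.5 × 10^7 × 12.2 = 3.526 × 10^8 m³
ΔV₂ = 0.28 × 1.7 × 10^8 × 12.2 = 5.807 × 10^8 m³
ΔV = ΔV₁ + ΔV₂ = 9.333 × 10^8 m³

ΔV ≈ 9.33 × 10^8 m³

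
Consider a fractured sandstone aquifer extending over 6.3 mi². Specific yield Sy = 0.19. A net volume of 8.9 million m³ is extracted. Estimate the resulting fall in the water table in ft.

Δh ≈ 9.42 ft

A = 6.3 mi² = 1.632 × 10^7 m²
ΔV = 8.9 million m³ = 8.9 × 10^6 m³
Δh = ΔV / (Sy × A) = 8.9 × 10^6 m³ / (0.19 × 1.632 × 10^7 m²) = 2.871 m
Δh = 2.871 m = 9.419 ft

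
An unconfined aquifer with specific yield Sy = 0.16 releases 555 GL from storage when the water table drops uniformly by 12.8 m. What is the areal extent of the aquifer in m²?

A ≈ 2.71 × 10^8 m²

ΔV = 555 GL = 5.55 × 10^8 m³
A = ΔV / (Sy × Δh) = 5.55 × 10^8 / (0.16 × 12.8) = 2.71 × 10^8 m²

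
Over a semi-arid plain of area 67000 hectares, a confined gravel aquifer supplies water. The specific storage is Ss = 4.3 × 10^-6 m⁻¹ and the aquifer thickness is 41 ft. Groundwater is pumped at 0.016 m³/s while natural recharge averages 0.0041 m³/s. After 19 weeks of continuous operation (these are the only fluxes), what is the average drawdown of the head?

Δh ≈ 3.8 m

b = 41 ft = 12.5 m
S = Ss × b = 4.3 × 10^-6 m⁻¹ × 12.5 m = 5.374 × 10^-5
A = 67000 hectares = 6.7 × 10^8 m²
Net abstraction = 0.016 − 0.0041 = 0.0119 m³/s
Q_net = 0.0119 m³/s = 1028 m³/d
t = 19 weeks = 133 d
ΔV = Q × t = 1028 m³/d × 133 d = 1.367 × 10^5 m³
Δh = ΔV / (S × A) = 1.367 × 10^5 / (5.374 × 10^-5 × 6.7 × 10^8) = 3.798 m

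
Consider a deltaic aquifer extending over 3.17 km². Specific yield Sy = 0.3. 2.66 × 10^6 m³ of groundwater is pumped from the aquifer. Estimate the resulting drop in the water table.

Δh ≈ 2.8 m

A = 3.17 km² = 3.17 × 10^6 m²
Δh = ΔV / (Sy × A) = 2.66 × 10^6 m³ / (0.3 × 3.17 × 10^6 m²) = 2.797 m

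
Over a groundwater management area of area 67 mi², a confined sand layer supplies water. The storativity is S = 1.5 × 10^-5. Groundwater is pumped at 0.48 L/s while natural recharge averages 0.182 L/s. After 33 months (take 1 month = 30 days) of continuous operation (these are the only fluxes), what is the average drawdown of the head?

Δh ≈ 9.79 m

A = 67 mi² = 1.735 × 10^8 m²
Net abstraction = 0.48 − 0.182 = 0.298 L/s
Q_net = 0.298 L/s = 25.75 m³/d
t = 33 months = 990 d
ΔV = Q × t = 25.75 m³/d × 990 d = 25490 m³
Δh = ΔV / (S × A) = 25490 / (1.5 × 10^-5 × 1.735 × 10^8) = 9.793 m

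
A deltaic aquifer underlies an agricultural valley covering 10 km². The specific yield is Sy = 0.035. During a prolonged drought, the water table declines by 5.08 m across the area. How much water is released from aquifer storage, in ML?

A = 10 km² = 1 × 10^7 m²
ΔV = Sy × A × Δh = 0.035 × 1 × 10^7 m² × 5.08 m = 1.778 × 10^6 m³
ΔV = 1.778 × 10^6 m³ = 1778 ML

ΔV ≈ 1780 ML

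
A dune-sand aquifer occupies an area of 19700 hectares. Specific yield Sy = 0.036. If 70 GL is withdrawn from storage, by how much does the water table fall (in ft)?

Δh ≈ 32.4 ft

A = 19700 hectares = 1.97 × 10^8 m²
ΔV = 70 GL = 7 × 10^7 m³
Δh = ΔV / (Sy × A) = 7 × 10^7 m³ / (0.036 × 1.97 × 10^8 m²) = 9.87 m
Δh = 9.87 m = 32.38 ft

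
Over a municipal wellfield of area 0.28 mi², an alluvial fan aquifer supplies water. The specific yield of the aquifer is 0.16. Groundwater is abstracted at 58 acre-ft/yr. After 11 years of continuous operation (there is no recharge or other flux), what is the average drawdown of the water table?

Δh ≈ 6.78 m

A = 0.28 mi² = 7.252 × 10^5 m²
Q = 58 acre-ft/yr = 196 m³/d
t = 11 years = 4015 d
ΔV = Q × t = 196 m³/d × 4015 d = 7.87 × 10^5 m³
Δh = ΔV / (Sy × A) = 7.87 × 10^5 / (0.16 × 7.252 × 10^5) = 6.782 m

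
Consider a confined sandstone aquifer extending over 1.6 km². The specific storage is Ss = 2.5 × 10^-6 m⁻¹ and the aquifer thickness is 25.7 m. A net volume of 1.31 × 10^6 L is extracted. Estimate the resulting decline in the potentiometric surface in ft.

S = Ss × b = 2.5 × 10^-6 m⁻¹ × 25.7 m = 6.425 × 10^-5
A = 1.6 km² = 1.6 × 10^6 m²
ΔV = 1.31 × 10^6 L = 1310 m³
Δh = ΔV / (S × A) = 1310 m³ / (6.425 × 10^-5 × 1.6 × 10^6 m²) = 12.74 m
Δh = 12.74 m = 41.81 ft

Δh ≈ 41.8 ft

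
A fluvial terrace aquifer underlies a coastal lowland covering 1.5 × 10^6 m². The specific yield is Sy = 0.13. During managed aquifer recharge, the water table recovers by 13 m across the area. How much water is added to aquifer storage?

ΔV = Sy × A × Δh = 0.13 × 1.5 × 10^6 m² × 13 m = 2.535 × 10^6 m³

ΔV ≈ 2.54 × 10^6 m³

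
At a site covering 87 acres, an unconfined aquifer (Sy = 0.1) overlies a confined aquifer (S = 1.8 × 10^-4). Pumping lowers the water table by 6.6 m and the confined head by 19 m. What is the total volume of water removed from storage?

ΔV ≈ 2.34 × 10^5 m³

A = 87 acres = 3.521 × 10^5 m²
Unconfined: ΔV_u = Sy × A × Δh_u = 0.1 × 3.521 × 10^5 × 6.6 = 2.324 × 10^5 m³
Confined: ΔV_c = S × A × Δh_c = 1.8 × 10^-4 × 3.521 × 10^5 × 19 = 1204 m³
Total ΔV = 2.324 × 10^5 + 1204 = 2.336 × 10^5 m³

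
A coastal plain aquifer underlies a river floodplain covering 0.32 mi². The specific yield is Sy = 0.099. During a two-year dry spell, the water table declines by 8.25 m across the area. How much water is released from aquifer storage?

ΔV ≈ 6.77 × 10^5 m³

A = 0.32 mi² = 8.288 × 10^5 m²
ΔV = Sy × A × Δh = 0.099 × 8.288 × 10^5 m² × 8.25 m = 6.769 × 10^5 m³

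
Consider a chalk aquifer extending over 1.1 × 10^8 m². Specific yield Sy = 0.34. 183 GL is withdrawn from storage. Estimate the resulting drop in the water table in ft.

Δh ≈ 16.1 ft

ΔV = 183 GL = 1.83 × 10^8 m³
Δh = ΔV / (Sy × A) = 1.83 × 10^8 m³ / (0.34 × 1.1 × 10^8 m²) = 4.893 m
Δh = 4.893 m = 16.05 ft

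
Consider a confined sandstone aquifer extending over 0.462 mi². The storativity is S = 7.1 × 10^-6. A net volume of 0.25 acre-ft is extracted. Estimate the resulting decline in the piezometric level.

A = 0.462 mi² = 1.197 × 10^6 m²
ΔV = 0.25 acre-ft = 308.4 m³
Δh = ΔV / (S × A) = 308.4 m³ / (7.1 × 10^-6 × 1.197 × 10^6 m²) = 36.3 m

Δh ≈ 36.3 m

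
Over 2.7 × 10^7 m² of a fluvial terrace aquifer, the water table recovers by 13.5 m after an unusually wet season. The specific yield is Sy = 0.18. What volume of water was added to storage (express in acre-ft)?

ΔV = Sy × A × Δh = 0.18 × 2.7 × 10^7 m² × 13.5 m = 6.561 × 10^7 m³
ΔV = 6.561 × 10^7 m³ = 53190 acre-ft

ΔV ≈ 53200 acre-ft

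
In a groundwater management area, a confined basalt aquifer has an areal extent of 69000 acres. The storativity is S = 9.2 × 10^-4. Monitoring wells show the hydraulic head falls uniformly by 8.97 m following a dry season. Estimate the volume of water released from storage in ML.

ΔV ≈ 2300 ML

A = 69000 acres = 2.792 × 10^8 m²
ΔV = S × A × Δh = 9.2 × 10^-4 × 2.792 × 10^8 m² × 8.97 m = 2.304 × 10^6 m³
ΔV = 2.304 × 10^6 m³ = 2304 ML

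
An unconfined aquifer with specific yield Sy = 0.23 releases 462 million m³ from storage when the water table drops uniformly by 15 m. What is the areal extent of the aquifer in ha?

ΔV = 462 million m³ = 4.62 × 10^8 m³
A = ΔV / (Sy × Δh) = 4.62 × 10^8 / (0.23 × 15) = 1.339 × 10^8 m²
A = 1.339 × 10^8 m² = 13390 ha

A ≈ 13400 ha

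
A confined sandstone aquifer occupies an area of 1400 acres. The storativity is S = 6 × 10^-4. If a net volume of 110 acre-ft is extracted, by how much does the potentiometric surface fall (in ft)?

Δh ≈ 131 ft

A = 1400 acres = 5.666 × 10^6 m²
ΔV = 110 acre-ft = 1.357 × 10^5 m³
Δh = ΔV / (S × A) = 1.357 × 10^5 m³ / (6 × 10^-4 × 5.666 × 10^6 m²) = 39.91 m
Δh = 39.91 m = 131 ft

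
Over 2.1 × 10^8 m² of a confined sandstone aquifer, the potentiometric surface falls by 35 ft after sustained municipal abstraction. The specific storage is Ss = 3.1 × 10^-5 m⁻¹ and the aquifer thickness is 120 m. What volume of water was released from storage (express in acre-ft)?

ΔV ≈ 6760 acre-ft

S = Ss × b = 3.1 × 10^-5 m⁻¹ × 120 m = 3.72 × 10^-3
Δh = 35 ft = 10.67 m
ΔV = S × A × Δh = 0.00372 × 2.1 × 10^8 m² × 10.67 m = 8.334 × 10^6 m³
ΔV = 8.334 × 10^6 m³ = 6756 acre-ft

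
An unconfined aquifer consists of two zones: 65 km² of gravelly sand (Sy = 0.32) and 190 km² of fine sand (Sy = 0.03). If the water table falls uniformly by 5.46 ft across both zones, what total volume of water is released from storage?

A₁ = 65 km² = 6.5 × 10^7 m²; A₂ = 190 km² = 1.9 × 10^8 m²
Δh = 5.46 ft = 1.664 m
ΔV₁ = 0.32 × 6.5 × 10^7 × 1.664 = 3.462 × 10^7 m³
ΔV₂ = 0.03 × 1.9 × 10^8 × 1.664 = 9.486 × 10^6 m³
ΔV = ΔV₁ + ΔV₂ = 4.41 × 10^7 m³

ΔV ≈ 4.41 × 10^7 m³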